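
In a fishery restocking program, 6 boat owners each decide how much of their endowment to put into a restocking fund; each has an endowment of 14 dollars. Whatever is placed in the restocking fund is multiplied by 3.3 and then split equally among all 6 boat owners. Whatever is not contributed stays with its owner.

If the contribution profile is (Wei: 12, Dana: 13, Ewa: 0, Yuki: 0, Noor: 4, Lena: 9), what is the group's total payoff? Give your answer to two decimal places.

171.40 dollars

Total contributed: 12 + 13 + 0 + 0 + 4 + 9 = 38; total kept: 6 × 14 − 38 = 46.
The restocking fund pays out 3.3 × 38 = 125.40 in aggregate.
Group total = 46 + 125.40 = 171.40.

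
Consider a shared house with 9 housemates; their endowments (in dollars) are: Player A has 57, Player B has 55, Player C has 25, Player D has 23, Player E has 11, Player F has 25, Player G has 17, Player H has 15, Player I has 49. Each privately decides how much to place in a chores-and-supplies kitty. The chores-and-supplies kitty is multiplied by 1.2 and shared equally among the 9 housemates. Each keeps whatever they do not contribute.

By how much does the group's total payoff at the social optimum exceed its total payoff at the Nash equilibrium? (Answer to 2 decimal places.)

55.40 dollars

The private return per contributed unit is 1.2/9 = 0.1333 < 1 for every player regardless of endowment, so the Nash equilibrium is zero contribution and the group total is Σ E_j = 57 + 55 + 25 + 23 + 11 + 25 + 17 + 15 + 49 = 277.
Each contributed unit returns 1.200 to the group, so the social optimum is full contribution by everyone: group total = 1.200 × 277 = 332.40.
Efficiency loss = (1.200 − 1) × 277 = 55.40.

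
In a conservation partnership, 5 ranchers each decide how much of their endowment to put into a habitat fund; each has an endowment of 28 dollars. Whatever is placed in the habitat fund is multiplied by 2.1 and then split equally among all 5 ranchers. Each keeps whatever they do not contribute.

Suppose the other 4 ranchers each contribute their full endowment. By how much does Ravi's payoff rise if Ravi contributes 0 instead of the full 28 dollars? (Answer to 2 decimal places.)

Switching from a contribution of 28 to 0 lets Ravi keep an extra 28 dollars, but lowers the habitat fund by 28, which costs Ravi their own share of that drop: 2.1/5 × 28 = 11.76.
Net gain = 28 − 11.76 = 16.24. The private return per contributed unit (0.4200) is below 1, so free-riding is indeed the best response regardless of what the others do.

16.24 dollars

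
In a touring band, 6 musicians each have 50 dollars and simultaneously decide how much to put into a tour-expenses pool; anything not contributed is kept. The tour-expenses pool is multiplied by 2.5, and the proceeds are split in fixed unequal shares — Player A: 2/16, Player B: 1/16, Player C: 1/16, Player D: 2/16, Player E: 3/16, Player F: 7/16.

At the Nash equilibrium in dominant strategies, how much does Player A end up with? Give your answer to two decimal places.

65.63 dollars

A player with share s gets back 2.5·s per unit contributed, so full contribution is dominant for anyone with s > 1/2.5 = 0.4000 and zero contribution is dominant for anyone below.
Player F alone (share 7/16) is above the threshold, contributing 50; the remaining 5 contribute 0. Total contributed: 50.
Player A keeps 50 and receives 2.5 × 50 × 2/16 = 15.63 from the tour-expenses pool, for a payoff of 65.63.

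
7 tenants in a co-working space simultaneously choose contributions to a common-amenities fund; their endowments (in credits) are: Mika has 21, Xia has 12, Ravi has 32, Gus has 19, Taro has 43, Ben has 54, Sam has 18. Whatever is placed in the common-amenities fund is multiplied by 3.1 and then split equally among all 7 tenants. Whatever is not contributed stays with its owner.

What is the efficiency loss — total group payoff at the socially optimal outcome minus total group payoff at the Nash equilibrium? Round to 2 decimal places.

417.90 credits

The private return per contributed unit is 3.1/7 = 0.4429 < 1 for every player regardless of endowment, so the Nash equilibrium is zero contribution and the group total is Σ E_j = 21 + 12 + 32 + 19 + 43 + 54 + 18 = 199.
Each contributed unit returns 3.100 to the group, so the social optimum is full contribution by everyone: group total = 3.100 × 199 = 616.90.
Efficiency loss = (3.100 − 1) × 199 = 417.90.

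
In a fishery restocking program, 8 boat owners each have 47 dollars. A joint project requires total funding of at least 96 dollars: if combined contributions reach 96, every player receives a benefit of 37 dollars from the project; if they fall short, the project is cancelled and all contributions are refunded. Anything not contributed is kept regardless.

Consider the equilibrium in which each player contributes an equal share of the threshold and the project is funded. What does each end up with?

Equal share of the threshold: 96/8 = 12.
At this profile no one gains by cutting their contribution: any cut drops the total below 96, the project is cancelled, contributions are refunded, and the deviator ends with 47, which is less than 47 − 12 + 37 = 72. Contributing more than 12 just wastes the excess. So contributing exactly 12 is a best response.
Each player's payoff: 47 − 12 + 37 = 72.

72 dollars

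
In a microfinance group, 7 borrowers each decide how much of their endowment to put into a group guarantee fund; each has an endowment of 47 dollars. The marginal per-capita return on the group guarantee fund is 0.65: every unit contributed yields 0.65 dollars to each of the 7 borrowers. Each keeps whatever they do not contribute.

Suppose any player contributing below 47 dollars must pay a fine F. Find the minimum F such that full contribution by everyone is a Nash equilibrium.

16.45 dollars

Given the others contribute fully, the best deviation is to contribute 0 (any partial contribution still incurs the fine and gives up units whose private return 0.65 is below 1).
Deviating from 47 to 0 saves 47 dollars but forfeits the deviator's share of the drop in the group guarantee fund: 0.65 × 47 = 30.55.
So the deviation gain is 47 − 30.55 = 16.45, and the fine must be at least 16.45 dollars to wipe it out.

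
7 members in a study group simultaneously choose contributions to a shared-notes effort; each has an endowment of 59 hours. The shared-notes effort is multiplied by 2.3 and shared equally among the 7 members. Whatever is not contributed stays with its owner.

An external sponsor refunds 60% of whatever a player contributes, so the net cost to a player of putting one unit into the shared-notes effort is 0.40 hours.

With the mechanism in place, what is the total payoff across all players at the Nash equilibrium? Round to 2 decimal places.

Even with the mechanism, each unit contributed returns only (2.3/7) / 0.40 = 0.8214 per unit of net cost, so contributing nothing is still dominant.
Everyone keeps their endowment and the group total is 7 × 59 = 413.

413.00 hours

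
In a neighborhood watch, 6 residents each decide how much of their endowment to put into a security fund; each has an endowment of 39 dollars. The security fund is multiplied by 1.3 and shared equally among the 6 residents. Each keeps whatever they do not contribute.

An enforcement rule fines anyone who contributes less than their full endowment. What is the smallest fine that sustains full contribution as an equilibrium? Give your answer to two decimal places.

Given the others contribute fully, the best deviation is to contribute 0 (any partial contribution still incurs the fine and gives up units whose private return 0.2167 is below 1).
Deviating from 39 to 0 saves 39 dollars but forfeits the deviator's share of the drop in the security fund: 1.3/6 × 39 = 8.45.
So the deviation gain is 39 − 8.45 = 30.55, and the fine must be at least 30.55 dollars to wipe it out.

30.55 dollars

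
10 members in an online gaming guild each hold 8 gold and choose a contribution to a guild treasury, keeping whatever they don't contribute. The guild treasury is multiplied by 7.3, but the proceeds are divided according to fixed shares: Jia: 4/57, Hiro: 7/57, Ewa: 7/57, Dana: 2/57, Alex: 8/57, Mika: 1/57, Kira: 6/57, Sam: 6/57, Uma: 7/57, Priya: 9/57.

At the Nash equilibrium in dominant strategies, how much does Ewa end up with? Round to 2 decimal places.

Player j's private return per contributed unit is 7.3 × (j's share). Contributing is weakly dominant for j when that share is at least 1/7.3 = 0.1370, and contributing 0 is dominant otherwise.
Alex and Priya are above the threshold, contributing 8 each; the remaining 8 contribute 0. Total contributed: 16.
Ewa keeps 8 and receives 7.3 × 16 × 7/57 = 14.34 from the guild treasury, for a payoff of 22.34.

22.34 gold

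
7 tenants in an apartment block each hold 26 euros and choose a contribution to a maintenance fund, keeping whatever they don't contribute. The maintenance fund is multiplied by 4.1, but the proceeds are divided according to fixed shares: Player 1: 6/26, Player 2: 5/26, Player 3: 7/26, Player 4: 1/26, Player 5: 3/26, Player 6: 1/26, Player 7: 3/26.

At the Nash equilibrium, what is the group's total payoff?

Player j's private return per contributed unit is 4.1 × (j's share). Contributing is weakly dominant for j when that share is at least 1/4.1 = 0.2439, and contributing 0 is dominant otherwise.
Only Player 3 (7/26) clears that bar, contributing 26; the remaining 6 contribute 0. Total contributed: 26.
The maintenance fund pays out 4.1 × 26 = 106.60 in total (split across the unequal shares, but the aggregate is all that matters for the group sum).
The 6 free-riders keep 26 each, adding 156. Group total = 156 + 106.60 = 262.60.

262.60 euros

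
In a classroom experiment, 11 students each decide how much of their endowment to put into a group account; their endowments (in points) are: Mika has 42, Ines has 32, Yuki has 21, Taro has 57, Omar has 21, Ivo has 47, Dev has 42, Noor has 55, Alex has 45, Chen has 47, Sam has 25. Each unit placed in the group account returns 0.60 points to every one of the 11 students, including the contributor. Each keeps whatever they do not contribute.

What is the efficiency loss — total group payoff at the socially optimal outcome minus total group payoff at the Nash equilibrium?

The private return per contributed unit is 0.60 < 1 for everyone, so the Nash equilibrium is zero contribution and the group total is Σ E_j = 42 + 32 + 21 + 57 + 21 + 47 + 42 + 55 + 45 + 47 + 25 = 434.
Each contributed unit returns 6.600 to the group, so the social optimum is full contribution by everyone: group total = 6.600 × 434 = 2864.40.
Efficiency loss = (6.600 − 1) × 434 = 2430.40.

2430.40 points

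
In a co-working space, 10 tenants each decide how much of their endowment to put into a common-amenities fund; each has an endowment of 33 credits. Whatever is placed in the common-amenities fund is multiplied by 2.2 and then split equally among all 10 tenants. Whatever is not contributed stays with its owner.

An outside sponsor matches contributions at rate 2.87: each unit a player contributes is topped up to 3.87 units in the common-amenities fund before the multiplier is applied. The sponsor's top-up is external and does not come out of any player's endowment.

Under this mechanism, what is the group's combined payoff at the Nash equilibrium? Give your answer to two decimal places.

The effective private return is 2.2 × 3.87 / 10 = 0.8514, which is still under 1, so the mechanism doesn't change anyone's dominant strategy: zero contribution.
Everyone keeps their endowment and the group total is 10 × 33 = 330.

330.00 credits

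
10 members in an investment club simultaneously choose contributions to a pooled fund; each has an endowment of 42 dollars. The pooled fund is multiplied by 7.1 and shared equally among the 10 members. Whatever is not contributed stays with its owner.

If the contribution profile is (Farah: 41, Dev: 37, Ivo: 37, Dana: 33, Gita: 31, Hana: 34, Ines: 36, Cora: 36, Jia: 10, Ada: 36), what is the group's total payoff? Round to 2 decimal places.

2439.10 dollars

Total contributed: 41 + 37 + 37 + 33 + 31 + 34 + 36 + 36 + 10 + 36 = 331; total kept: 10 × 42 − 331 = 89.
The pooled fund pays out 7.1 × 331 = 2350.10 in aggregate.
Group total = 89 + 2350.10 = 2439.10.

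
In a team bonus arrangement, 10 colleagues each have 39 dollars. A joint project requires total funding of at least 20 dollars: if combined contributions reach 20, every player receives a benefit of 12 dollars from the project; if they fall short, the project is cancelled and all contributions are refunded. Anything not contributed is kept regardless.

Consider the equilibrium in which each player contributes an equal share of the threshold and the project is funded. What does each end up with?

Equal share of the threshold: 20/10 = 2.
At this profile no one gains by cutting their contribution: any cut drops the total below 20, the project is cancelled, contributions are refunded, and the deviator ends with 39, which is less than 39 − 2 + 12 = 49. Contributing more than 2 just wastes the excess. So contributing exactly 2 is a best response.
Each player's payoff: 39 − 2 + 12 = 49.

49 dollars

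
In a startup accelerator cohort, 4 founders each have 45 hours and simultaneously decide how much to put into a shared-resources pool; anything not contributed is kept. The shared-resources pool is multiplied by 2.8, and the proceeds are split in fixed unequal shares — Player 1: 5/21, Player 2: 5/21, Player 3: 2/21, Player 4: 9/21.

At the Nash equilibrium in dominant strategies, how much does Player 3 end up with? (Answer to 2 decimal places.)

57.00 hours

Each unit j contributes comes back to j as 2.8 × (j's share), so j prefers to contribute only if that share exceeds 1/2.8 = 0.3571; otherwise keeping the unit dominates.
The only share above 0.3571 is Player 4's 9/21, contributing 45; the remaining 3 contribute 0. Total contributed: 45.
Player 3 keeps 45 and receives 2.8 × 45 × 2/21 = 12.00 from the shared-resources pool, for a payoff of 57.00.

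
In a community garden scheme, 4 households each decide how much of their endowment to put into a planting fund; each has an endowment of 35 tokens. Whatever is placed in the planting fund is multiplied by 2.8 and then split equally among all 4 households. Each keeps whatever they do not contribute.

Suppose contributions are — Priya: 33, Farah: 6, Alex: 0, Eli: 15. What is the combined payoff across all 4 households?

Total contributed: 33 + 6 + 0 + 15 = 54; total kept: 4 × 35 − 54 = 86.
The planting fund pays out 2.8 × 54 = 151.20 in aggregate.
Group total = 86 + 151.20 = 237.20.

237.20 tokens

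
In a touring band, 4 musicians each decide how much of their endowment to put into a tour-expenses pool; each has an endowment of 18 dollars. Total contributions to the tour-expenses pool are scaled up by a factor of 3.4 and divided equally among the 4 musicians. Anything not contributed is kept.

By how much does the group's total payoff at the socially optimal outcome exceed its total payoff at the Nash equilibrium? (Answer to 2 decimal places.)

172.80 dollars

Each contributed unit returns 3.4/4 = 0.8500 to its contributor — below 1 — so contributing 0 is dominant for every player. At the Nash equilibrium everyone keeps their 18, and the group total is 4 × 18 = 72.
Each contributed unit returns 3.400 to the group as a whole (0.8500 to each of 4 players), which exceeds 1, so the social optimum is full contribution: group total = 3.400 × 72 = 244.80.
Efficiency loss = 244.80 − 72 = 172.80.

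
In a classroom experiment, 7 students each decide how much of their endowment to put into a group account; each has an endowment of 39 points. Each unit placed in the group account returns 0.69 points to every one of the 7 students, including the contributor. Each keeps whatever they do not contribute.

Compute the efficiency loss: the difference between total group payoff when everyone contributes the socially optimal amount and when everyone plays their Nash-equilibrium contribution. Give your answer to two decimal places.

1045.59 points

The private return per contributed unit is 0.69 < 1, so contributing 0 is dominant for every player. At the Nash equilibrium everyone keeps their 39, and the group total is 7 × 39 = 273.
Each contributed unit returns 4.830 to the group as a whole (0.69 to each of 7 players), which exceeds 1, so the social optimum is full contribution: group total = 4.830 × 273 = 1318.59.
Efficiency loss = 1318.59 − 273 = 1045.59.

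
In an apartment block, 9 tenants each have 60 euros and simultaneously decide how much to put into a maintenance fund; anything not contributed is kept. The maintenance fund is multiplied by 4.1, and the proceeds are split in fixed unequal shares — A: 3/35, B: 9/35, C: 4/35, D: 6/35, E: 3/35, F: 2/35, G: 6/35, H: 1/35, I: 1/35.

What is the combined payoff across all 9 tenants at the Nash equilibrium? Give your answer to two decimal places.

A player with share s gets back 4.1·s per unit contributed, so full contribution is dominant for anyone with s > 1/4.1 = 0.2439 and zero contribution is dominant for anyone below.
B alone (share 9/35) is above the threshold, contributing 60; the remaining 8 contribute 0. Total contributed: 60.
The maintenance fund pays out 4.1 × 60 = 246.00 in total (split across the unequal shares, but the aggregate is all that matters for the group sum).
The 8 free-riders keep 60 each, adding 480. Group total = 480 + 246.00 = 726.00.

726.00 euros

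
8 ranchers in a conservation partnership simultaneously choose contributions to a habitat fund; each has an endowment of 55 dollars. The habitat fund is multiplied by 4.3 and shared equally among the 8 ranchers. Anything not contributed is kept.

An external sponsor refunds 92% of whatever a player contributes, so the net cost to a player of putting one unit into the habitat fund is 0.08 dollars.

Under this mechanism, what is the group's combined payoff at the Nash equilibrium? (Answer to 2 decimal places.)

Under the mechanism each unit contributed yields (4.3/8) / 0.08 = 6.7188 back to its contributor per unit of net cost, which exceeds 1, making full contribution the dominant choice for everyone.
So the Nash equilibrium is full contribution by all 8; the group earns 8 × (55 × 0.92 + 4.3 × 55) = 2296.80.

2296.80 dollars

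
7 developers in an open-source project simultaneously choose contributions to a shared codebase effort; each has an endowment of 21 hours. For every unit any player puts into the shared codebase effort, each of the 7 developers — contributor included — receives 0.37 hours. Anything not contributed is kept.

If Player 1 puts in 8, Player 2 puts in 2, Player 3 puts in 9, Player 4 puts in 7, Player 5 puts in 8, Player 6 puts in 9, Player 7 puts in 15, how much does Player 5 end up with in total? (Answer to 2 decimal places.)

34.46 hours

Total contributed: 8 + 2 + 9 + 7 + 8 + 9 + 15 = 58.
Each receives 0.37 × 58 = 21.46 from the shared codebase effort.
Player 5 keeps 21 − 8 = 13, so Player 5's payoff is 13 + 21.46 = 34.46.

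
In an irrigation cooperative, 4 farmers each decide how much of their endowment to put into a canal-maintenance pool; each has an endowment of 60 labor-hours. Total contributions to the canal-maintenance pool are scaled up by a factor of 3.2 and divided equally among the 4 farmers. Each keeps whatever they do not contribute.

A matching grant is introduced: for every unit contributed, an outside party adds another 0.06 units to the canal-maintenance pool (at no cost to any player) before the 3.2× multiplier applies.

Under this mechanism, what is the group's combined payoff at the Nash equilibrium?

Even with the mechanism, each unit contributed returns only 3.2 × 1.06 / 4 = 0.8480 per unit of net cost, so contributing nothing is still dominant.
Everyone keeps their endowment and the group total is 4 × 60 = 240.

240.00 labor-hours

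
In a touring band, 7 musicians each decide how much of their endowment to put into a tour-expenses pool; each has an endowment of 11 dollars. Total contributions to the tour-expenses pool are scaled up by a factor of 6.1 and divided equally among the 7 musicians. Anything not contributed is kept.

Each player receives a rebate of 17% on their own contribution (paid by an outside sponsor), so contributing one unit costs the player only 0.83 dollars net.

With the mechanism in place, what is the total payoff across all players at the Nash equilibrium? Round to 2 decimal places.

482.79 dollars

The effective private return per unit is now (6.1/7) / 0.83 = 1.0499 > 1, so every player's dominant strategy flips to full contribution.
So the Nash equilibrium is full contribution by all 7; the group earns 7 × (11 × 0.17 + 6.1 × 11) = 482.79.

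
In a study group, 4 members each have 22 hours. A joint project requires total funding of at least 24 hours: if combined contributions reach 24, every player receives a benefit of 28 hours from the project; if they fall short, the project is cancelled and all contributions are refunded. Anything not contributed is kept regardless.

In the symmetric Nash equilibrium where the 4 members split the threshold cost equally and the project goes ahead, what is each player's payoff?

Equal share of the threshold: 24/4 = 6.
At this profile no one gains by cutting their contribution: any cut drops the total below 24, the project is cancelled, contributions are refunded, and the deviator ends with 22, which is less than 22 − 6 + 28 = 44. Contributing more than 6 just wastes the excess. So contributing exactly 6 is a best response.
Each player's payoff: 22 − 6 + 28 = 44.

44 hours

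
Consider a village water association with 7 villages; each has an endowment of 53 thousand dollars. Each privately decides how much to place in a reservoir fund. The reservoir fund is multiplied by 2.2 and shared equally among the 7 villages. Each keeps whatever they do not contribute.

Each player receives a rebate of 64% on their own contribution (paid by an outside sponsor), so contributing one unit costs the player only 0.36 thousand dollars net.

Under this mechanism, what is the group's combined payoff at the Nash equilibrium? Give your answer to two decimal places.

Even with the mechanism, each unit contributed returns only (2.2/7) / 0.36 = 0.8730 per unit of net cost, so contributing nothing is still dominant.
Everyone keeps their endowment and the group total is 7 × 53 = 371.

371.00 thousand dollars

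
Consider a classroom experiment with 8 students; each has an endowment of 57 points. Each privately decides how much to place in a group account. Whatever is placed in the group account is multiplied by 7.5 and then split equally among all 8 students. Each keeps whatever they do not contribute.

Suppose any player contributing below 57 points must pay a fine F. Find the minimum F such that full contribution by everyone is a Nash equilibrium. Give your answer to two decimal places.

3.56 points

Given the others contribute fully, the best deviation is to contribute 0 (any partial contribution still incurs the fine and gives up units whose private return 0.9375 is below 1).
Deviating from 57 to 0 saves 57 points but forfeits the deviator's share of the drop in the group account: 7.5/8 × 57 = 53.44.
So the deviation gain is 57 − 53.44 = 3.56, and the fine must be at least 3.56 points to wipe it out.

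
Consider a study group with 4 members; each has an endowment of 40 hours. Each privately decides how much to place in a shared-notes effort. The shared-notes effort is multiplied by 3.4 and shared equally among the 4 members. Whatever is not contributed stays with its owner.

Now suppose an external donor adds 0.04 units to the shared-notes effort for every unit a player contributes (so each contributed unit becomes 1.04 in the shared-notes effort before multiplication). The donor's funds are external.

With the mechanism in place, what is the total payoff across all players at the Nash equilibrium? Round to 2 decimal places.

160.00 hours

Even with the mechanism, each unit contributed returns only 3.4 × 1.04 / 4 = 0.8840 per unit of net cost, so contributing nothing is still dominant.
At the Nash equilibrium no one contributes; group total payoff = 4 × 40 = 160.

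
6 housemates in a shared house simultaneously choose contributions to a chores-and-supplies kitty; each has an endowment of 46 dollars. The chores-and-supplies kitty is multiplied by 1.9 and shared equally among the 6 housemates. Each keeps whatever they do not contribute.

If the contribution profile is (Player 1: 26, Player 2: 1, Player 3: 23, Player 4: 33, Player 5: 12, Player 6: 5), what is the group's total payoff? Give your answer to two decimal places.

Total contributed: 26 + 1 + 23 + 33 + 12 + 5 = 100; total kept: 6 × 46 − 100 = 176.
The chores-and-supplies kitty pays out 1.9 × 100 = 190.00 in aggregate.
Group total = 176 + 190.00 = 366.00.

366.00 dollars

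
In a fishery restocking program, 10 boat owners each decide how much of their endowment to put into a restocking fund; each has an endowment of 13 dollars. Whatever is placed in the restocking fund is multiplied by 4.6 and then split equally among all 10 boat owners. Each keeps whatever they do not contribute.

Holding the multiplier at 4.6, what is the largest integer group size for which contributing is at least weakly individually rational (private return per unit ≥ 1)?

4

Private return per unit is 4.6/(group size), which is ≥ 1 whenever the group size is ≤ 4.6.
The largest such integer is 4.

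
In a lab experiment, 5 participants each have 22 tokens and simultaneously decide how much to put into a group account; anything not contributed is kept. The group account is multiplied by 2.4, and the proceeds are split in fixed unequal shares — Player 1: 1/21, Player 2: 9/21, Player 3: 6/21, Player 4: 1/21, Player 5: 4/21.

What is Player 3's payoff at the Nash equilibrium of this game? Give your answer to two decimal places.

For player j, contributing a unit is worthwhile iff 2.4 × (j's share) ≥ 1, i.e. iff j's share is at least 0.4167.
Only Player 2 (9/21) clears that bar, contributing 22; the remaining 4 contribute 0. Total contributed: 22.
Player 3 keeps 22 and receives 2.4 × 22 × 6/21 = 15.09 from the group account, for a payoff of 37.09.

37.09 tokens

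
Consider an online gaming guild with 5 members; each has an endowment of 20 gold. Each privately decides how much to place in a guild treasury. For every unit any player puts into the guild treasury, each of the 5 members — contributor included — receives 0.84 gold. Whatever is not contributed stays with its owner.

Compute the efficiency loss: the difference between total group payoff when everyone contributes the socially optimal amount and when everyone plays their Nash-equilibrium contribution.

320.00 gold

The private return per contributed unit is 0.84 < 1, so contributing 0 is dominant for every player. At the Nash equilibrium everyone keeps their 20, and the group total is 5 × 20 = 100.
Each contributed unit returns 4.200 to the group as a whole (0.84 to each of 5 players), which exceeds 1, so the social optimum is full contribution: group total = 4.200 × 100 = 420.00.
Efficiency loss = 420.00 − 100 = 320.00.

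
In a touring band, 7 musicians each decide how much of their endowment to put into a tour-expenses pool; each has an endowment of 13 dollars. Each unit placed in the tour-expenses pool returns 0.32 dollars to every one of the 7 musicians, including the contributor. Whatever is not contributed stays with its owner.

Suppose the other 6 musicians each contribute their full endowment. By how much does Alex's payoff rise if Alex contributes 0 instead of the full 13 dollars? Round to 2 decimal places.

8.84 dollars

Switching from a contribution of 13 to 0 lets Alex keep an extra 13 dollars, but lowers the tour-expenses pool by 13, which costs Alex their own share of that drop: 0.32 × 13 = 4.16.
Net gain = 13 − 4.16 = 8.84. The private return per contributed unit (0.32) is below 1, so free-riding is indeed the best response regardless of what the others do.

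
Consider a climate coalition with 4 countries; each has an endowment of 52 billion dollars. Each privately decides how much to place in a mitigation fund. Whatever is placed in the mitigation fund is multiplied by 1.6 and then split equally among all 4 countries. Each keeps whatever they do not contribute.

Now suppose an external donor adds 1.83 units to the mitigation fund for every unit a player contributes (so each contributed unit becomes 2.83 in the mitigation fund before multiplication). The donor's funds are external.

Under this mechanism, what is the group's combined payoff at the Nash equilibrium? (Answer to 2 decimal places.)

With the mechanism, a contributed unit returns 1.6 × 2.83 / 4 = 1.1320 per unit of net cost to the contributor — now above 1 — so contributing fully is weakly dominant for every player.
At the Nash equilibrium everyone contributes 52. Group total payoff = 1.6 × 2.83 × 208 = 941.82.

941.82 billion dollars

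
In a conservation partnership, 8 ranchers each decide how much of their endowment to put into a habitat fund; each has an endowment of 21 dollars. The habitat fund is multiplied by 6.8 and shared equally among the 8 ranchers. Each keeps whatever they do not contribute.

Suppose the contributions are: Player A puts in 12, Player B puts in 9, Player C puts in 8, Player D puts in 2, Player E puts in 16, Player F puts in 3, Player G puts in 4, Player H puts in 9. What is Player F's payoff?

71.55 dollars

Total contributed: 12 + 9 + 8 + 2 + 16 + 3 + 4 + 9 = 63.
Each receives 6.8 × 63 / 8 = 53.55 from the habitat fund.
Player F keeps 21 − 3 = 18, so Player F's payoff is 18 + 53.55 = 71.55.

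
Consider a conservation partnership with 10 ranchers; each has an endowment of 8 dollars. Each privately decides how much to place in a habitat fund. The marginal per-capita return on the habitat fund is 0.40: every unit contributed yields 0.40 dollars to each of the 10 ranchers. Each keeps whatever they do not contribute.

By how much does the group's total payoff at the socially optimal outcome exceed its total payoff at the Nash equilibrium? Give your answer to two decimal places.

240.00 dollars

The private return per contributed unit is 0.40 < 1, so contributing 0 is dominant for every player. At the Nash equilibrium everyone keeps their 8, and the group total is 10 × 8 = 80.
Each contributed unit returns 4.000 to the group as a whole (0.40 to each of 10 players), which exceeds 1, so the social optimum is full contribution: group total = 4.000 × 80 = 320.00.
Efficiency loss = 320.00 − 80 = 240.00.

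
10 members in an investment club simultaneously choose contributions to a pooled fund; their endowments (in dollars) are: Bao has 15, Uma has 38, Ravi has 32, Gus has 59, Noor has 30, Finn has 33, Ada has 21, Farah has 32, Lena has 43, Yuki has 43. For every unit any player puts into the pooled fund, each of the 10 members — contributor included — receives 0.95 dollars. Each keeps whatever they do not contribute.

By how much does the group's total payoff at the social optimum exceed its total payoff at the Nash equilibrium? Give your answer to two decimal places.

2941.00 dollars

The private return per contributed unit is 0.95 < 1 for everyone, so the Nash equilibrium is zero contribution and the group total is Σ E_j = 15 + 38 + 32 + 59 + 30 + 33 + 21 + 32 + 43 + 43 = 346.
Each contributed unit returns 9.500 to the group, so the social optimum is full contribution by everyone: group total = 9.500 × 346 = 3287.00.
Efficiency loss = (9.500 − 1) × 346 = 2941.00.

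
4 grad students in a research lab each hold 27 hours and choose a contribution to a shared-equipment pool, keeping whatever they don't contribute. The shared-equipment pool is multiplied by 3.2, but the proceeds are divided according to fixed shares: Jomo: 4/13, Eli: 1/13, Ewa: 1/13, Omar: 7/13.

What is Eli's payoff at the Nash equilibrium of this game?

For player j, contributing a unit is worthwhile iff 3.2 × (j's share) ≥ 1, i.e. iff j's share is at least 0.3125.
The only share above 0.3125 is Omar's 7/13, contributing 27; the remaining 3 contribute 0. Total contributed: 27.
Eli keeps 27 and receives 3.2 × 27 × 1/13 = 6.65 from the shared-equipment pool, for a payoff of 33.65.

33.65 hours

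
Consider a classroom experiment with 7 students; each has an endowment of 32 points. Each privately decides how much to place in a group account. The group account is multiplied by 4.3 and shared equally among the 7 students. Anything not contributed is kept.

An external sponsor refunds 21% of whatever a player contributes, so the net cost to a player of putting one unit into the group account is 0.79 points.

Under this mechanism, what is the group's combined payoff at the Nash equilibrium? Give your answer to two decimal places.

224.00 points

The effective private return is (4.3/7) / 0.79 = 0.7776, which is still under 1, so the mechanism doesn't change anyone's dominant strategy: zero contribution.
At the Nash equilibrium no one contributes; group total payoff = 7 × 32 = 224.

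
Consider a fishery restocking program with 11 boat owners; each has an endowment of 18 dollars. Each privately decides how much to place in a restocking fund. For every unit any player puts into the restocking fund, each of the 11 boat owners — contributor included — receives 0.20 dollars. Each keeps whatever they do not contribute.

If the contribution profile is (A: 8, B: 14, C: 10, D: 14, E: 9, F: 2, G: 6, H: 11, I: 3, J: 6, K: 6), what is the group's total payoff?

Total contributed: 8 + 14 + 10 + 14 + 9 + 2 + 6 + 11 + 3 + 6 + 6 = 89; total kept: 11 × 18 − 89 = 109.
The restocking fund pays out 0.20 × 11 × 89 = 195.80 in aggregate.
Group total = 109 + 195.80 = 304.80.

304.80 dollars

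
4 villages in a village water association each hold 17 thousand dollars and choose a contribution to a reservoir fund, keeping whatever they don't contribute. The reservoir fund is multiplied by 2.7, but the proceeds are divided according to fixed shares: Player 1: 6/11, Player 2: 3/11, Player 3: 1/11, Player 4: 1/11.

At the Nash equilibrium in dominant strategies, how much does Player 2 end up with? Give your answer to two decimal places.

29.52 thousand dollars

For player j, contributing a unit is worthwhile iff 2.7 × (j's share) ≥ 1, i.e. iff j's share is at least 0.3704.
Only Player 1 (6/11) clears that bar, contributing 17; the remaining 3 contribute 0. Total contributed: 17.
Player 2 keeps 17 and receives 2.7 × 17 × 3/11 = 12.52 from the reservoir fund, for a payoff of 29.52.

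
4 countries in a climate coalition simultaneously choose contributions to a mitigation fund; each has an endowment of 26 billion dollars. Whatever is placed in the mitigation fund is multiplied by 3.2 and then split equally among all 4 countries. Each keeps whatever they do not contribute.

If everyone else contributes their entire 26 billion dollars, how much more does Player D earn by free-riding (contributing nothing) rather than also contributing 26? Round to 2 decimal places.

Switching from a contribution of 26 to 0 lets Player D keep an extra 26 billion dollars, but lowers the mitigation fund by 26, which costs Player D their own share of that drop: 3.2/4 × 26 = 20.80.
Net gain = 26 − 20.80 = 5.20. The private return per contributed unit (0.8000) is below 1, so free-riding is indeed the best response regardless of what the others do.

5.20 billion dollars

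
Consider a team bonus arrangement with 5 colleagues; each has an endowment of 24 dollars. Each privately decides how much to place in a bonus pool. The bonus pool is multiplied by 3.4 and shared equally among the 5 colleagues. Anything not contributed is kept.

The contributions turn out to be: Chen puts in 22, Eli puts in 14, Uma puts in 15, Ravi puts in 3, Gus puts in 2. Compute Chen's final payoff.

40.08 dollars

Total contributed: 22 + 14 + 15 + 3 + 2 = 56.
Each receives 3.4 × 56 / 5 = 38.08 from the bonus pool.
Chen keeps 24 − 22 = 2, so Chen's payoff is 2 + 38.08 = 40.08.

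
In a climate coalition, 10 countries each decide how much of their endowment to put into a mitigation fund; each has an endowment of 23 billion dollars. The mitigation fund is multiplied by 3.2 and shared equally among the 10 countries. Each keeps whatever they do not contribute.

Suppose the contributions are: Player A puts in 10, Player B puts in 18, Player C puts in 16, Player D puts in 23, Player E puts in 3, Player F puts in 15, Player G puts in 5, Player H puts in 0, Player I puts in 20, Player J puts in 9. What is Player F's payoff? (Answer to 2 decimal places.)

46.08 billion dollars

Total contributed: 10 + 18 + 16 + 23 + 3 + 15 + 5 + 0 + 20 + 9 = 119.
Each receives 3.2 × 119 / 10 = 38.08 from the mitigation fund.
Player F keeps 23 − 15 = 8, so Player F's payoff is 8 + 38.08 = 46.08.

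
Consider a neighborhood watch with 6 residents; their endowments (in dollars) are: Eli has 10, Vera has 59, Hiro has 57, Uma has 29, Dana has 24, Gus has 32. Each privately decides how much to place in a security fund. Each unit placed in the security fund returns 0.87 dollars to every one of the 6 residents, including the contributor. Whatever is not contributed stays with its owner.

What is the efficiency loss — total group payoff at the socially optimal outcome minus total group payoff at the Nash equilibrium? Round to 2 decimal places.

The private return per contributed unit is 0.87 < 1 for everyone, so the Nash equilibrium is zero contribution and the group total is Σ E_j = 10 + 59 + 57 + 29 + 24 + 32 = 211.
Each contributed unit returns 5.220 to the group, so the social optimum is full contribution by everyone: group total = 5.220 × 211 = 1101.42.
Efficiency loss = (5.220 − 1) × 211 = 890.42.

890.42 dollars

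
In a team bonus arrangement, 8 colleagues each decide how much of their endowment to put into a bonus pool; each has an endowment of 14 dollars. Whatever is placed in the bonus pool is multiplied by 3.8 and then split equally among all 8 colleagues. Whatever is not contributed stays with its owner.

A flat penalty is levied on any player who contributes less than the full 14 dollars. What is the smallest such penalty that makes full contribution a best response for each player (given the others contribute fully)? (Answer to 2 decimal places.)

Given the others contribute fully, the best deviation is to contribute 0 (any partial contribution still incurs the fine and gives up units whose private return 0.4750 is below 1).
Deviating from 14 to 0 saves 14 dollars but forfeits the deviator's share of the drop in the bonus pool: 3.8/8 × 14 = 6.65.
So the deviation gain is 14 − 6.65 = 7.35, and the fine must be at least 7.35 dollars to wipe it out.

7.35 dollars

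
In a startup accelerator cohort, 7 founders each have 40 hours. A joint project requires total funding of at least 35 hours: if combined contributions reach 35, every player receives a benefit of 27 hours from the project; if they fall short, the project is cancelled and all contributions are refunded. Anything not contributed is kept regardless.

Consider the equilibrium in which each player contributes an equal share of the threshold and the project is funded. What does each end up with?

Equal share of the threshold: 35/7 = 5.
At this profile no one gains by cutting their contribution: any cut drops the total below 35, the project is cancelled, contributions are refunded, and the deviator ends with 40, which is less than 40 − 5 + 27 = 62. Contributing more than 5 just wastes the excess. So contributing exactly 5 is a best response.
Each player's payoff: 40 − 5 + 27 = 62.

62 hours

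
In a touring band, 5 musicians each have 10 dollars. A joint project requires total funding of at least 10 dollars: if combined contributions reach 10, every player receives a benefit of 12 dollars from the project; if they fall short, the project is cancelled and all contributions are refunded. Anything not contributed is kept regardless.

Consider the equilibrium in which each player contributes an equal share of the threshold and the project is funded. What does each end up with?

20 dollars

Equal share of the threshold: 10/5 = 2.
At this profile no one gains by cutting their contribution: any cut drops the total below 10, the project is cancelled, contributions are refunded, and the deviator ends with 10, which is less than 10 − 2 + 12 = 20. Contributing more than 2 just wastes the excess. So contributing exactly 2 is a best response.
Each player's payoff: 10 − 2 + 12 = 20.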